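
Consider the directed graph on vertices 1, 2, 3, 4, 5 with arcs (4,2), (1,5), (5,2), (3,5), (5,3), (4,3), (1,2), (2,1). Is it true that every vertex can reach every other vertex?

There is no directed path from 2 to 4, so the graph is not strongly connected.

No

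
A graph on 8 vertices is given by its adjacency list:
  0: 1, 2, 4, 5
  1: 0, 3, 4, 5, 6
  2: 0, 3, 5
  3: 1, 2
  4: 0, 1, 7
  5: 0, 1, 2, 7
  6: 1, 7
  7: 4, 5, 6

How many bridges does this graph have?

0

The edges on the cycle 1-0-2-5-1 are not bridges since each lies on that cycle.
Every edge lies on some cycle, so there are no bridges.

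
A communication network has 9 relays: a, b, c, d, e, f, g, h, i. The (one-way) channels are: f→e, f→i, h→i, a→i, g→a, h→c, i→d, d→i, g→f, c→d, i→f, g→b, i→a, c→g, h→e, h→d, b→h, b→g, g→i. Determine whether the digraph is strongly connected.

No

There is no directed path from f to b, so the graph is not strongly connected.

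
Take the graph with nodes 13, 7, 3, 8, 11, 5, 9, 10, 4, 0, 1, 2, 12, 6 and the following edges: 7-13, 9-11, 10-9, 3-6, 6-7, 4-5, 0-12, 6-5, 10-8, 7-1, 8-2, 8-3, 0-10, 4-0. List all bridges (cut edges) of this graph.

0-12, 1-7, 10-9, 11-9, 13-7, 2-8, 6-7

The edges on the cycle 4-0-10-8-3-6-5-4 are not bridges since each lies on that cycle.
But removing 1-7 disconnects 1 from 7; removing 9-11 disconnects 9 from 11; removing 9-10 disconnects 9 from 10; removing 2-8 disconnects 2 from 8 — these are bridges.
In total 7 edges are bridges.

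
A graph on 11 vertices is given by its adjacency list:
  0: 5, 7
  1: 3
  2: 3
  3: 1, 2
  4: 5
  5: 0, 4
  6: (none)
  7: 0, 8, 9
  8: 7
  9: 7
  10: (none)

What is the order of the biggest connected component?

6

6 is isolated — a component by itself.
10 is isolated — a component by itself.
Starting from 1 we can reach 1, 2, 3. That is one component of size 3.
Starting from 0 we can reach 0, 4, 5, 7, 8, 9. That is one component of size 6.
The largest has 6 vertices.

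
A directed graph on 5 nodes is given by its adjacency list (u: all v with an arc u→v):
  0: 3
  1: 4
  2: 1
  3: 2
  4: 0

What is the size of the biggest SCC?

5

{0, 1, 2, 3, 4} are all mutually reachable — one SCC of size 5.
The largest has 5 vertices.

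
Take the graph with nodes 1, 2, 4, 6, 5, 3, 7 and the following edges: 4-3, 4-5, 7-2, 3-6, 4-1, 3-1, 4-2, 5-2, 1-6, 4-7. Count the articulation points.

Removing 4 increases the component count from 1 to 2, so 4 is a cut vertex.
By contrast removing 1 leaves 1 component; it is not a cut vertex. No other vertex is a cut vertex either.

1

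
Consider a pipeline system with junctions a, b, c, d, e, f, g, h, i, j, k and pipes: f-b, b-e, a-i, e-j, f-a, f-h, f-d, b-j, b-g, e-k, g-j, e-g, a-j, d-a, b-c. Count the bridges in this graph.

4

The edges on the cycle f-d-a-j-b-f are not bridges since each lies on that cycle.
But removing h-f disconnects h from f; removing i-a disconnects i from a; removing b-c disconnects b from c; removing e-k disconnects e from k — these are bridges.
That makes 4 bridges.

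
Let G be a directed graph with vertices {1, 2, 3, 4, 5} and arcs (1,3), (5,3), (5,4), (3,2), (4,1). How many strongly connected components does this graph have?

{1} is an SCC by itself.
{4} is an SCC by itself.
{3} is an SCC by itself.
{2} is an SCC by itself.
{5} is an SCC by itself.
That gives 5 strongly connected components.

5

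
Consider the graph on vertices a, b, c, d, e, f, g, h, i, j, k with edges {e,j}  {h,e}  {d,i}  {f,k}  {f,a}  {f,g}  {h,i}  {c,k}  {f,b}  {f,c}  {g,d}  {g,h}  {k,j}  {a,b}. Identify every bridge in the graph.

none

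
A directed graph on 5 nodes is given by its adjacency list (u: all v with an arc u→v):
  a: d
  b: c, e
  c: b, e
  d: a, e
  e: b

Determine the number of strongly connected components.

2

{b, c, e} are all mutually reachable — one SCC of size 3.
{a, d} are all mutually reachable — one SCC of size 2.
That gives 2 strongly connected components.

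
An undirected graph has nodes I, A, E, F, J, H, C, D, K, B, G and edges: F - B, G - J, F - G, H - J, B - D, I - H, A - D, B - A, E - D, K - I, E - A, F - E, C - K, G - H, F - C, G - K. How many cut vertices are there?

Removing F increases the component count from 1 to 2, so F is a cut vertex.
By contrast removing H leaves 1 component; it is not a cut vertex. No other vertex is a cut vertex either.

1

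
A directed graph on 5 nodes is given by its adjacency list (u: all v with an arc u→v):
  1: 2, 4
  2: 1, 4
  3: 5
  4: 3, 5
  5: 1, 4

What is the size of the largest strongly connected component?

5

{1, 2, 3, 4, 5} are all mutually reachable — one SCC of size 5.
The largest has 5 vertices.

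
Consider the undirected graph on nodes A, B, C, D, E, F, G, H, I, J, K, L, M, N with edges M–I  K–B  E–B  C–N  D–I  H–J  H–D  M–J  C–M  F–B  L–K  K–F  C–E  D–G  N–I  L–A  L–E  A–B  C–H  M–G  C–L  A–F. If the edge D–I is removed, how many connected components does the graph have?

D and I are still connected via D-G-M-I, so the component count stays at 1.

1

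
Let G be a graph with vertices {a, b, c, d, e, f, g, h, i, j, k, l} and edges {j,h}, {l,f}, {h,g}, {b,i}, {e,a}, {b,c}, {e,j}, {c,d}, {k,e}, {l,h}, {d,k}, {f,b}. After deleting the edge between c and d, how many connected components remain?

1

c and d are still connected via c-b-f-l-h-j-e-k-d, so the component count stays at 1.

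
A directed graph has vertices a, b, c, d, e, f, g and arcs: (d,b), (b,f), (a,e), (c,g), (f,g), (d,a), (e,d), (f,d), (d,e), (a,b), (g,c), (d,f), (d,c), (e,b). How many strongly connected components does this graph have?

2

{a, b, d, e, f} are all mutually reachable — one SCC of size 5.
{c, g} are all mutually reachable — one SCC of size 2.
That gives 2 strongly connected components.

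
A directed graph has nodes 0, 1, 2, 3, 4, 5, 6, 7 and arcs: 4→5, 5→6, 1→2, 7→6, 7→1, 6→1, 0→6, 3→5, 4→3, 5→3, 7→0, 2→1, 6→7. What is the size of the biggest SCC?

{0, 6, 7} are all mutually reachable — one SCC of size 3.
{3, 5} are all mutually reachable — one SCC of size 2.
{1, 2} are all mutually reachable — one SCC of size 2.
{4} is an SCC by itself.
The largest has 3 vertices.

3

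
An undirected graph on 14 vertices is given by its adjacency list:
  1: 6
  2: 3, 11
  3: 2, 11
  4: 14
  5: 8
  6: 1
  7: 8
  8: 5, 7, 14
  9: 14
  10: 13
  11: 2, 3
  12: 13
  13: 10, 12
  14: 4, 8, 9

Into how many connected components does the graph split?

Starting from 1 we can reach 1, 6. That is one component of size 2.
Starting from 2 we can reach 2, 3, 11. That is one component of size 3.
Starting from 10 we can reach 10, 12, 13. That is one component of size 3.
Starting from 4 we can reach 4, 5, 7, 8, 9, 14. That is one component of size 6.
Total: 4 components.

4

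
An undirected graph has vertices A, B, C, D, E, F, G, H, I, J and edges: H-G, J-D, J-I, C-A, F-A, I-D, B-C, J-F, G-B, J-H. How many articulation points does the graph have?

1

Removing J increases the component count from 2 to 3, so J is a cut vertex.
By contrast removing H leaves 2 components; it is not a cut vertex. No other vertex is a cut vertex either.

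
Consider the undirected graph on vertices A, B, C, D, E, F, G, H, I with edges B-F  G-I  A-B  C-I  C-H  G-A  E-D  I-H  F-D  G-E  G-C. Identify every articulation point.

G

Removing G increases the component count from 1 to 2, so G is a cut vertex.
By contrast removing H leaves 1 component; it is not a cut vertex. No other vertex is a cut vertex either.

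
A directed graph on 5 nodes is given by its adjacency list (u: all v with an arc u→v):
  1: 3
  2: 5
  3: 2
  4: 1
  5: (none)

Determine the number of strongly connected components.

5

{3} is an SCC by itself.
{5} is an SCC by itself.
{1} is an SCC by itself.
{4} is an SCC by itself.
{2} is an SCC by itself.
That gives 5 strongly connected components.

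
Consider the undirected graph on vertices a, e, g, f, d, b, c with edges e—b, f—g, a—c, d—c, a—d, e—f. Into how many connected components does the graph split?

2

Starting from a we can reach a, c, d. That is one component of size 3.
Starting from b we can reach b, e, f, g. That is one component of size 4.
Total: 2 components.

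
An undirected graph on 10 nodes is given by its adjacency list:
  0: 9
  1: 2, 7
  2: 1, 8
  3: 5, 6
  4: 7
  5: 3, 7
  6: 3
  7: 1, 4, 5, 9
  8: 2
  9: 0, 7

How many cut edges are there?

9

removing 9-0 disconnects 9 from 0; removing 9-7 disconnects 9 from 7; removing 5-3 disconnects 5 from 3; removing 6-3 disconnects 6 from 3 — these are bridges.
In total 9 edges are bridges.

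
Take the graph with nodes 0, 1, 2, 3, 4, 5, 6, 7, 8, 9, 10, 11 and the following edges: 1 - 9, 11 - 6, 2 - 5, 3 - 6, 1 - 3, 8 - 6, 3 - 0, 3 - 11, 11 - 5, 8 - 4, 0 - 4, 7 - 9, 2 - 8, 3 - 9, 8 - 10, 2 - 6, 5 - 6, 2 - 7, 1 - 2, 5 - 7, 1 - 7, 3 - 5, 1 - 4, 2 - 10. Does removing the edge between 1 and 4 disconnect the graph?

After removing 1 - 4, the path 1-2-8-4 still connects them, so the edge is not a bridge.

No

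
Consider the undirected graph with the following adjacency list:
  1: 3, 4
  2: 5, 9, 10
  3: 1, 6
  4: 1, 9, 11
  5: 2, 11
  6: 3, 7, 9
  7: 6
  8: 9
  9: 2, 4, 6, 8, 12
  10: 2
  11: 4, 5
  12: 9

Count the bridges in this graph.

4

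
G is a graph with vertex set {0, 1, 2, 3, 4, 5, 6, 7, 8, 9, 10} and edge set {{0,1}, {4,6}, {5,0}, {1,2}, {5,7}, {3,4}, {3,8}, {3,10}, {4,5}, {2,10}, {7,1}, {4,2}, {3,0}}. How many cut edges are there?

The edges on the cycle 4-5-7-1-2-4 are not bridges since each lies on that cycle.
But removing 4—6 disconnects 4 from 6; removing 3—8 disconnects 3 from 8 — these are bridges.
That makes 2 bridges.

2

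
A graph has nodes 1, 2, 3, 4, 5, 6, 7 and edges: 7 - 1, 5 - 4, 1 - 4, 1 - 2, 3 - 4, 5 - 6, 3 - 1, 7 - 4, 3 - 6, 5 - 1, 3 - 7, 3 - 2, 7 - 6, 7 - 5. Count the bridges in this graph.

0

The edges on the cycle 7-5-6-7 are not bridges since each lies on that cycle.
Every edge lies on some cycle, so there are no bridges.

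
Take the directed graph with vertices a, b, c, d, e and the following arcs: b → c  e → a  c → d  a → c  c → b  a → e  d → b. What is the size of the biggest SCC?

3

{b, c, d} are all mutually reachable — one SCC of size 3.
{a, e} are all mutually reachable — one SCC of size 2.
The largest has 3 vertices.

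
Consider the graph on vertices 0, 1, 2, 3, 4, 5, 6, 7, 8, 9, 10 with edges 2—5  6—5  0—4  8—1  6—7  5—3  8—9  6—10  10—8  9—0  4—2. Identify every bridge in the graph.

The edges on the cycle 6-10-8-9-0-4-2-5-6 are not bridges since each lies on that cycle.
But removing 1—8 disconnects 1 from 8; removing 6—7 disconnects 6 from 7; removing 3—5 disconnects 3 from 5 — these are bridges.

1-8, 3-5, 6-7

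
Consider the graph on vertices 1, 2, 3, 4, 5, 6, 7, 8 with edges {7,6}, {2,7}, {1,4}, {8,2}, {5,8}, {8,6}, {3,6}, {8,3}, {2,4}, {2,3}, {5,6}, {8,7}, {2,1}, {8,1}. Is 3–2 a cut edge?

No

After removing 3–2, the path 3-8-2 still connects them, so the edge is not a bridge.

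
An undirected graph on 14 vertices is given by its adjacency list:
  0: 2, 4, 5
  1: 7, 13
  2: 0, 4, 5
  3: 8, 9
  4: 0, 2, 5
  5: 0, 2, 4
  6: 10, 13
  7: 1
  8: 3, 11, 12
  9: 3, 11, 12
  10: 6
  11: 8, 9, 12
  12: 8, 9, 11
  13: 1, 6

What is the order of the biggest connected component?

Starting from 0 we can reach 0, 2, 4, 5. That is one component of size 4.
Starting from 3 we can reach 3, 8, 9, 11, 12. That is one component of size 5.
Starting from 1 we can reach 1, 6, 7, 10, 13. That is one component of size 5.
The largest has 5 vertices.

5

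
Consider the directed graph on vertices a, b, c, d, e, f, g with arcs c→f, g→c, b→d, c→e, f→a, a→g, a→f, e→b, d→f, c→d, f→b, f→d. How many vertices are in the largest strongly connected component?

7

{a, b, c, d, e, f, g} are all mutually reachable — one SCC of size 7.
The largest has 7 vertices.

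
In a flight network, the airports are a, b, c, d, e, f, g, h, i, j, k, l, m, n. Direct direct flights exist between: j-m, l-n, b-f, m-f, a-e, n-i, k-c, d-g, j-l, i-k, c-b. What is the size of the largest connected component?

9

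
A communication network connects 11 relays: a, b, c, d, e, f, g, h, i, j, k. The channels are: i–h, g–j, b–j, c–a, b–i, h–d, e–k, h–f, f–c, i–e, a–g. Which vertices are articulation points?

Removing e increases the component count from 1 to 2, so e is a cut vertex.
Removing h increases the component count from 1 to 2, so h is a cut vertex.
Removing i increases the component count from 1 to 2, so i is a cut vertex.
By contrast removing a leaves 1 component; it is not a cut vertex. No other vertex is a cut vertex either.

e, h, i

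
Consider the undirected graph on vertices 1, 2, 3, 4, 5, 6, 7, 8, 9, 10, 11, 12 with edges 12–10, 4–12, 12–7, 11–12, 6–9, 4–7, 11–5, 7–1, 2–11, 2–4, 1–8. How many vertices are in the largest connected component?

3 is isolated — a component by itself.
Starting from 6 we can reach 6, 9. That is one component of size 2.
Starting from 1 we can reach 1, 2, 4, 5, 7, 8, 10, 11, 12. That is one component of size 9.
The largest has 9 vertices.

9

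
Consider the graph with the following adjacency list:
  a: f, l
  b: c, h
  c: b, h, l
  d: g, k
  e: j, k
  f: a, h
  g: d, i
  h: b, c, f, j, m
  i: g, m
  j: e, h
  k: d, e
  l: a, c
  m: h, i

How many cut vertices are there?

1

Removing h increases the component count from 1 to 2, so h is a cut vertex.
By contrast removing c leaves 1 component; it is not a cut vertex. No other vertex is a cut vertex either.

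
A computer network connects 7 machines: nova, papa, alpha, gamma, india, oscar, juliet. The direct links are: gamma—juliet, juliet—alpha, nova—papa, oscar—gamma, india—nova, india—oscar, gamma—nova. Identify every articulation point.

Removing nova increases the component count from 1 to 2, so nova is a cut vertex.
Removing gamma increases the component count from 1 to 2, so gamma is a cut vertex.
Removing juliet increases the component count from 1 to 2, so juliet is a cut vertex.
By contrast removing papa leaves 1 component; it is not a cut vertex. No other vertex is a cut vertex either.

nova, gamma, juliet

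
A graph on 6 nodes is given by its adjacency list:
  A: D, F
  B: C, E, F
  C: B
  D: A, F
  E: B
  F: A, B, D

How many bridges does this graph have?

3

The edges on the cycle D-F-A-D are not bridges since each lies on that cycle.
But removing B-C disconnects B from C; removing F-B disconnects F from B; removing B-E disconnects B from E — these are bridges.
That makes 3 bridges.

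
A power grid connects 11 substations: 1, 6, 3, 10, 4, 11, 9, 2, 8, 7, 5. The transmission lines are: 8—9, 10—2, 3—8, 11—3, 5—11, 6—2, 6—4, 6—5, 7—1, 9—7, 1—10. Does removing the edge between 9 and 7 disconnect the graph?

After removing 9—7, the path 9-8-3-11-5-6-2-10-1-7 still connects them, so the edge is not a bridge.

No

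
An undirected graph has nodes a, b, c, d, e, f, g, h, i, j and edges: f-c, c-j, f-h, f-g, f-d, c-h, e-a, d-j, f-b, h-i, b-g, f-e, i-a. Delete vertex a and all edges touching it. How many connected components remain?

With a gone, the remaining components are: {b, c, d, e, f, g, h, i, j}.
That is 1 component.

1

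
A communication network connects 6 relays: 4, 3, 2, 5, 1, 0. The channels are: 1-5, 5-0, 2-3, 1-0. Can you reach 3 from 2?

Yes

From 2 we can reach 2, 3, which includes 3.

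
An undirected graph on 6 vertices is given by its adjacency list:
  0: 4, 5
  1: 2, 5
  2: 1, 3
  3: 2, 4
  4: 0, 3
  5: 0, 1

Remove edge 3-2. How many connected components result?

3 and 2 are still connected via 3-4-0-5-1-2, so the component count stays at 1.

1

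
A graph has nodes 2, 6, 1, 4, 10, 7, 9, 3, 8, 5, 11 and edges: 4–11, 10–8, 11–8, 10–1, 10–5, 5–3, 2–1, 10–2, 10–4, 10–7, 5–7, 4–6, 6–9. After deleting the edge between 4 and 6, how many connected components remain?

2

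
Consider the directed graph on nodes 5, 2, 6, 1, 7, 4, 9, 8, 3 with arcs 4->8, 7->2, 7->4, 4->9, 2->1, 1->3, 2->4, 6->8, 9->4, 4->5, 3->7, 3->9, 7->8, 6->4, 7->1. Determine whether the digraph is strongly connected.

There is no directed path from 3 to 6, so the graph is not strongly connected.

No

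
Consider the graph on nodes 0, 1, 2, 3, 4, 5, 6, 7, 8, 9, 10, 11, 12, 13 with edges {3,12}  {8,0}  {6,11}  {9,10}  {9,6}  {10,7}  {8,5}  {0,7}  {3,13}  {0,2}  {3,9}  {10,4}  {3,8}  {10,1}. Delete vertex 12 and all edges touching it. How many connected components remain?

With 12 gone, the remaining components are: {0, 1, 2, 3, 4, 5, 6, 7, 8, 9, 10, 11, 13}.
That is 1 component.

1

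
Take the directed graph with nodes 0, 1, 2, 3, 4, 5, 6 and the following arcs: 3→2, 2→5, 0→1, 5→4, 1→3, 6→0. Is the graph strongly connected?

There is no directed path from 5 to 6, so the graph is not strongly connected.

No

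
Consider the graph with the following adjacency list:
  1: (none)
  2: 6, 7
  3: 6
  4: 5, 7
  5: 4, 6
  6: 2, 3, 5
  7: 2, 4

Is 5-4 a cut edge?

After removing 5-4, the path 5-6-2-7-4 still connects them, so the edge is not a bridge.

No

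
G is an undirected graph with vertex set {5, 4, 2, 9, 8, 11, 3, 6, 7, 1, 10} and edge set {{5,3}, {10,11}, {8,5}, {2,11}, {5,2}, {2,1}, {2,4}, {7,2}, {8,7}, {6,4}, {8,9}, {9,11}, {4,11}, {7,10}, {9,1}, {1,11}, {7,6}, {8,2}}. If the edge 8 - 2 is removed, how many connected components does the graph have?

1

8 and 2 are still connected via 8-7-2, so the component count stays at 1.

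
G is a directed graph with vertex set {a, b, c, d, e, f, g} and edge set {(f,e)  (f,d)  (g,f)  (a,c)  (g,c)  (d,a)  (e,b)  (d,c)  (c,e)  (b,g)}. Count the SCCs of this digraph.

1

{a, b, c, d, e, f, g} are all mutually reachable — one SCC of size 7.
That gives 1 strongly connected component.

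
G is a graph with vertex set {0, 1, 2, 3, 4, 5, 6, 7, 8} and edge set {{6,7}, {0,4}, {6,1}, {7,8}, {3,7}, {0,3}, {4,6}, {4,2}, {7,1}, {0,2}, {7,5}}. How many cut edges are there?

The edges on the cycle 0-4-6-7-3-0 are not bridges since each lies on that cycle.
But removing 5–7 disconnects 5 from 7; removing 8–7 disconnects 8 from 7 — these are bridges.
That makes 2 bridges.

2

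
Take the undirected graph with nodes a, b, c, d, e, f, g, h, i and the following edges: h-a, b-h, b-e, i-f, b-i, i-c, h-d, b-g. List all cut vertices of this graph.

b, h, i

Removing b increases the component count from 1 to 4, so b is a cut vertex.
Removing h increases the component count from 1 to 3, so h is a cut vertex.
Removing i increases the component count from 1 to 3, so i is a cut vertex.
By contrast removing f leaves 1 component; it is not a cut vertex. No other vertex is a cut vertex either.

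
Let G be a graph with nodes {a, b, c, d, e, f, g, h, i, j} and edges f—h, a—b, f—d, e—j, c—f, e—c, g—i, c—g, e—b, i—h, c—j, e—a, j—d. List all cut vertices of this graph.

e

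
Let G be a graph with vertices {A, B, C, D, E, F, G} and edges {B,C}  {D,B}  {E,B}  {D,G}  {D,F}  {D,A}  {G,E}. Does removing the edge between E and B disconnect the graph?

After removing E—B, the path E-G-D-B still connects them, so the edge is not a bridge.

No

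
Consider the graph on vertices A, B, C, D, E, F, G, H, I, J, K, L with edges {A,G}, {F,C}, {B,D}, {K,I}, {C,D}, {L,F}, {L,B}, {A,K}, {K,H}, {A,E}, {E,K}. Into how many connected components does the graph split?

J is isolated — a component by itself.
Starting from B we can reach B, C, D, F, L. That is one component of size 5.
Starting from A we can reach A, E, G, H, I, K. That is one component of size 6.
Total: 3 components.

3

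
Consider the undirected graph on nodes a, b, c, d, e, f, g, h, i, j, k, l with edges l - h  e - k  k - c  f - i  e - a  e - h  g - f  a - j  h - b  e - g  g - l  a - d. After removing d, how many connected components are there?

1

With d gone, the remaining components are: {a, b, c, e, f, g, h, i, j, k, l}.
That is 1 component.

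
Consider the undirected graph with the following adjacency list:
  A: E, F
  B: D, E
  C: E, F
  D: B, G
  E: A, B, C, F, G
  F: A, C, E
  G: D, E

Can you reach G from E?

From E we can reach A, B, C, D, E, F, G, which includes G.

Yes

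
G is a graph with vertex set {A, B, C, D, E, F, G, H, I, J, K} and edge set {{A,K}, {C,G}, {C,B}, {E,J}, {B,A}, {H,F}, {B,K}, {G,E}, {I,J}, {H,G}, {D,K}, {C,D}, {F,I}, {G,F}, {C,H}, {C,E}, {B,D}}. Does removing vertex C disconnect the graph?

Deleting C raises the number of components from 1 to 2, so C is a cut vertex.

Yes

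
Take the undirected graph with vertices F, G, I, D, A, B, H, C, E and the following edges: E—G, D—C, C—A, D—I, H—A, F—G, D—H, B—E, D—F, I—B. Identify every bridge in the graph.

none

The edges on the cycle D-I-B-E-G-F-D are not bridges since each lies on that cycle.
Every edge lies on some cycle, so there are no bridges.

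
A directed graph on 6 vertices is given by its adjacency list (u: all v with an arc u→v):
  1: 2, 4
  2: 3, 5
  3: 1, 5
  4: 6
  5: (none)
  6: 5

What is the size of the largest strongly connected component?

3

{1, 2, 3} are all mutually reachable — one SCC of size 3.
{6} is an SCC by itself.
{5} is an SCC by itself.
{4} is an SCC by itself.
The largest has 3 vertices.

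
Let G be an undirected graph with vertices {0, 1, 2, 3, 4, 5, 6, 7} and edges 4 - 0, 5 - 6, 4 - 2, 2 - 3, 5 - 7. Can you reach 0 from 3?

From 3 we can reach 0, 2, 3, 4, which includes 0.

Yes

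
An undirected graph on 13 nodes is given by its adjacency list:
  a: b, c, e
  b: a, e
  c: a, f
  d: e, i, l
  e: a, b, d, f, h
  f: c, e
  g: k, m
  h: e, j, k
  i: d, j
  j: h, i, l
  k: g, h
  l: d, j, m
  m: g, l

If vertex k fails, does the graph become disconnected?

No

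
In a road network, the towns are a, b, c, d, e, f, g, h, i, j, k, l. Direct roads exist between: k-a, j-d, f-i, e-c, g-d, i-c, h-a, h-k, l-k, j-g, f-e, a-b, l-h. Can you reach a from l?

From l we can reach a, b, h, k, l, which includes a.

Yes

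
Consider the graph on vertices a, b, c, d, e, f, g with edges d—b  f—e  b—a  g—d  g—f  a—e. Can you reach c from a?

No

The component containing a is {a, b, d, e, f, g}, and c is not in it.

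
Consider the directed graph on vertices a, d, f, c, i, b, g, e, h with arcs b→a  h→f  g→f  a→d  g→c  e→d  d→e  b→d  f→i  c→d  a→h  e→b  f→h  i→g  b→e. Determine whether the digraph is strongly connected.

From c we can reach every vertex (a, b, c, d, e, f, g, h, i), and every vertex can reach c (a, b, c, d, e, f, g, h, i). So the whole graph is one strongly connected component.

Yes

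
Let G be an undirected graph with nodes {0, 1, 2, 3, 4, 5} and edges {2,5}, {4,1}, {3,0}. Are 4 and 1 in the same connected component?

Yes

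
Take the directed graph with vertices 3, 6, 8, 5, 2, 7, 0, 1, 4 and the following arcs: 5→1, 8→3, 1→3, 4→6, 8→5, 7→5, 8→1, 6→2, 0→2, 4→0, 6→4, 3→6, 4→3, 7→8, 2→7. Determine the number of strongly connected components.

1

{0, 1, 2, 3, 4, 5, 6, 7, 8} are all mutually reachable — one SCC of size 9.
That gives 1 strongly connected component.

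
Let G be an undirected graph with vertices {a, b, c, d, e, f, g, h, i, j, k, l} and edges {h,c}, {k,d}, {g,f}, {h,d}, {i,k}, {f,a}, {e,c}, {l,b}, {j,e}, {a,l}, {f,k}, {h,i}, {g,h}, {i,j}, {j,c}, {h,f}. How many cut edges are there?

3

The edges on the cycle h-f-k-i-h are not bridges since each lies on that cycle.
But removing a - l disconnects a from l; removing b - l disconnects b from l; removing a - f disconnects a from f — these are bridges.
That makes 3 bridges.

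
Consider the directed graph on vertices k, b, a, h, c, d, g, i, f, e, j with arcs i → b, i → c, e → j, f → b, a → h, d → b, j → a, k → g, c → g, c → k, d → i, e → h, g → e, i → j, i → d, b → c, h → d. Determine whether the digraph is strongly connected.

There is no directed path from a to f, so the graph is not strongly connected.

No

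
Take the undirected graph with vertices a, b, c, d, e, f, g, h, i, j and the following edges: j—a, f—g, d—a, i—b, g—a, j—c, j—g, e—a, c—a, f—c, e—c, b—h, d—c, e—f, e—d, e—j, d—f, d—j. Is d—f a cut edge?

No

After removing d—f, the path d-e-f still connects them, so the edge is not a bridge.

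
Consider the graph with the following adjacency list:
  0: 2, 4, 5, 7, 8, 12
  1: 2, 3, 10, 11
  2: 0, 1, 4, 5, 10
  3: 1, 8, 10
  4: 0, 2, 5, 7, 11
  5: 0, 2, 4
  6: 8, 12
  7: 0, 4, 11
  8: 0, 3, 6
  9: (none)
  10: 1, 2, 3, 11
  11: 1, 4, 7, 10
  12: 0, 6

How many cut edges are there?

0

The edges on the cycle 0-12-6-8-0 are not bridges since each lies on that cycle.
Every edge lies on some cycle, so there are no bridges.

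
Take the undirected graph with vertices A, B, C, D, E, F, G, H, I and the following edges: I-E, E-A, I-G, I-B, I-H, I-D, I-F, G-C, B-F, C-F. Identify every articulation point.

E, I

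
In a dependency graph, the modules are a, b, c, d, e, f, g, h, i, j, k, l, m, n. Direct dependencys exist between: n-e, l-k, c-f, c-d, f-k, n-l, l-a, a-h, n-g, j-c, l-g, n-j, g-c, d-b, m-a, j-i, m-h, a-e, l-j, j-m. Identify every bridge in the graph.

b-d, c-d, i-j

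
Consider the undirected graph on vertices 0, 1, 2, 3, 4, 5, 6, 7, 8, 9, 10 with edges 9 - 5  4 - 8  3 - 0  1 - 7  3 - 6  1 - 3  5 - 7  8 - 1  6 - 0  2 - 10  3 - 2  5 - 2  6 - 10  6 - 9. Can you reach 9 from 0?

Yes

From 0 we can reach 0, 1, 2, 3, 4, 5, 6, 7, 8, 9, 10, which includes 9.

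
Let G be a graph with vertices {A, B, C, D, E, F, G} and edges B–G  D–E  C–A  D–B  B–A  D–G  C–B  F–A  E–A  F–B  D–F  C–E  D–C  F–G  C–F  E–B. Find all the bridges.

The edges on the cycle D-C-E-A-B-F-D are not bridges since each lies on that cycle.
Every edge lies on some cycle, so there are no bridges.

none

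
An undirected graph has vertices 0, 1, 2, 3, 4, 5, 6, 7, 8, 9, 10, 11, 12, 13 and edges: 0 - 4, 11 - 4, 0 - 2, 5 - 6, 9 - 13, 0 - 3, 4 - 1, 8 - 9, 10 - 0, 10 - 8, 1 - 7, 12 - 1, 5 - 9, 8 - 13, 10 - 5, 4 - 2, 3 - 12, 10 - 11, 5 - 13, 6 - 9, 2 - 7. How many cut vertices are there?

Removing 10 increases the component count from 1 to 2, so 10 is a cut vertex.
By contrast removing 1 leaves 1 component; it is not a cut vertex. No other vertex is a cut vertex either.

1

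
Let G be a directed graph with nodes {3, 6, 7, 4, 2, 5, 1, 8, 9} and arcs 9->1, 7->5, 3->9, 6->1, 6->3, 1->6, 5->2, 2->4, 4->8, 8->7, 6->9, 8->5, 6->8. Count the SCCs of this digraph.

2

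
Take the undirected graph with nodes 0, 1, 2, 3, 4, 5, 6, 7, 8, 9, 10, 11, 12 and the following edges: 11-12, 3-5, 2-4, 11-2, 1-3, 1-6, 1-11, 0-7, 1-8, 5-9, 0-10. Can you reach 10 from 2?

The component containing 2 is {1, 2, 3, 4, 5, 6, 8, 9, 11, 12}, and 10 is not in it.

No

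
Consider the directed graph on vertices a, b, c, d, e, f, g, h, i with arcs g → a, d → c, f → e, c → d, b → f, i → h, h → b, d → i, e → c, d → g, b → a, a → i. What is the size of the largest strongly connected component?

{a, b, c, d, e, f, g, h, i} are all mutually reachable — one SCC of size 9.
The largest has 9 vertices.

9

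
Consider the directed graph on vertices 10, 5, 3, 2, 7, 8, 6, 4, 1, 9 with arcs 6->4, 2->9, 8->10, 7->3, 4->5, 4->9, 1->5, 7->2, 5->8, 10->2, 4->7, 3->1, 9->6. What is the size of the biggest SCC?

10

{1, 2, 3, 4, 5, 6, 7, 8, 9, 10} are all mutually reachable — one SCC of size 10.
The largest has 10 vertices.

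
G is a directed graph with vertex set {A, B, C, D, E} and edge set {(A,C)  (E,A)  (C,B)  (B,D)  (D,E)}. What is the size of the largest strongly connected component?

5

{A, B, C, D, E} are all mutually reachable — one SCC of size 5.
The largest has 5 vertices.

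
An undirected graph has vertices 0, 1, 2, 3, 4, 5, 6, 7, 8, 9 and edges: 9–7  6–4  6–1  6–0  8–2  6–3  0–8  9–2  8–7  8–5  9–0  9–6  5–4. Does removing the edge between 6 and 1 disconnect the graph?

Yes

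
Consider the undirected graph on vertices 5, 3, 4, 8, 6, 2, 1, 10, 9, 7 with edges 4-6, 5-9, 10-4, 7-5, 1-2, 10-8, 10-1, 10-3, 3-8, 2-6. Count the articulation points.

Removing 5 increases the component count from 2 to 3, so 5 is a cut vertex.
Removing 10 increases the component count from 2 to 3, so 10 is a cut vertex.
By contrast removing 8 leaves 2 components; it is not a cut vertex. No other vertex is a cut vertex either.

2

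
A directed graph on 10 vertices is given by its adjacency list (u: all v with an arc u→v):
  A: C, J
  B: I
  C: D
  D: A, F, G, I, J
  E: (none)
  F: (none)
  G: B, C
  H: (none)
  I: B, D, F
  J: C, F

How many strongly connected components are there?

{A, B, C, D, G, I, J} are all mutually reachable — one SCC of size 7.
{H} is an SCC by itself.
{E} is an SCC by itself.
{F} is an SCC by itself.
That gives 4 strongly connected components.

4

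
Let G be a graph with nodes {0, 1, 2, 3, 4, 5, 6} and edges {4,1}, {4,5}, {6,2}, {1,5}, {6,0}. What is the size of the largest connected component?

3

3 is isolated — a component by itself.
Starting from 0 we can reach 0, 2, 6. That is one component of size 3.
Starting from 1 we can reach 1, 4, 5. That is one component of size 3.
The largest has 3 vertices.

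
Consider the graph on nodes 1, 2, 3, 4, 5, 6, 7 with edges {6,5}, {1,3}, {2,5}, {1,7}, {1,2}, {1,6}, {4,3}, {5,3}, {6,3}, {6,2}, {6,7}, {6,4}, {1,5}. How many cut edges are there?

The edges on the cycle 6-4-3-6 are not bridges since each lies on that cycle.
Every edge lies on some cycle, so there are no bridges.

0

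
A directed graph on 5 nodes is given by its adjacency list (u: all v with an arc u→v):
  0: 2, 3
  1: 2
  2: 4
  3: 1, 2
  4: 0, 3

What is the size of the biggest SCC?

5

{0, 1, 2, 3, 4} are all mutually reachable — one SCC of size 5.
The largest has 5 vertices.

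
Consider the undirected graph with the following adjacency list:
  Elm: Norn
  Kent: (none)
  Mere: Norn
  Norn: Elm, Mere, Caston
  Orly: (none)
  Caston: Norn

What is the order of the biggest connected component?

4

Kent is isolated — a component by itself.
Orly is isolated — a component by itself.
Starting from Elm we can reach Elm, Mere, Norn, Caston. That is one component of size 4.
The largest has 4 vertices.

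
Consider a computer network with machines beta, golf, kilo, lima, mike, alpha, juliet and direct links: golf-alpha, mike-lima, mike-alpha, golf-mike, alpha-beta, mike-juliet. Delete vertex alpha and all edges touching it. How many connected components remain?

3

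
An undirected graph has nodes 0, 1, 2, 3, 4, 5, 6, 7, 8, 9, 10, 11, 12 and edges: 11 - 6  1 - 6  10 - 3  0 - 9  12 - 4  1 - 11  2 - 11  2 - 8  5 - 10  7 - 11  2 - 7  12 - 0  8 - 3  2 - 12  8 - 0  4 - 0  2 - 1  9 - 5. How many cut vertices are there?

1

Removing 2 increases the component count from 1 to 2, so 2 is a cut vertex.
By contrast removing 6 leaves 1 component; it is not a cut vertex. No other vertex is a cut vertex either.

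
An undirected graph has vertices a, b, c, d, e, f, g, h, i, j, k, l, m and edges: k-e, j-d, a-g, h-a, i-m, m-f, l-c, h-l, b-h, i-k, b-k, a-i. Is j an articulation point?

No

Deleting j leaves 2 components (was 2), so j is not a cut vertex.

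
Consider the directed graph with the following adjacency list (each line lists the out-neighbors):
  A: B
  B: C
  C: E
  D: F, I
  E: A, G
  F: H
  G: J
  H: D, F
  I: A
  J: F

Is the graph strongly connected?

Yes

From D we can reach every vertex (A, B, C, D, E, F, G, H, I, J), and every vertex can reach D (A, B, C, D, E, F, G, H, I, J). So the whole graph is one strongly connected component.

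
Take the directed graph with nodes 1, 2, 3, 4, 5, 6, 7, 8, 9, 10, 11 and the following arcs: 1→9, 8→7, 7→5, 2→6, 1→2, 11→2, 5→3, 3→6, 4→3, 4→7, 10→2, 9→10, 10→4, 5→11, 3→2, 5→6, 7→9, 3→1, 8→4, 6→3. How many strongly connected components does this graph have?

2

{1, 2, 3, 4, 5, 6, 7, 9, 10, 11} are all mutually reachable — one SCC of size 10.
{8} is an SCC by itself.
That gives 2 strongly connected components.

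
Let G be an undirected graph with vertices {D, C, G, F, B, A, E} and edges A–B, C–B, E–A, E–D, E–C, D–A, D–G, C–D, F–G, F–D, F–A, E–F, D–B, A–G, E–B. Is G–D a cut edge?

No

After removing G–D, the path G-F-D still connects them, so the edge is not a bridge.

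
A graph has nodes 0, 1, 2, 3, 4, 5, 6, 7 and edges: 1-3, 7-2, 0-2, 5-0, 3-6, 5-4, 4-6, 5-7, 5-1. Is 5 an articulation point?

Yes

Deleting 5 raises the number of components from 1 to 2, so 5 is a cut vertex.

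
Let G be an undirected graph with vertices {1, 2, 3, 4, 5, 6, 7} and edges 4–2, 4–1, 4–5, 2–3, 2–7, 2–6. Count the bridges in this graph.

6

removing 4–1 disconnects 4 from 1; removing 4–2 disconnects 4 from 2; removing 3–2 disconnects 3 from 2; removing 5–4 disconnects 5 from 4 — these are bridges.
In total 6 edges are bridges.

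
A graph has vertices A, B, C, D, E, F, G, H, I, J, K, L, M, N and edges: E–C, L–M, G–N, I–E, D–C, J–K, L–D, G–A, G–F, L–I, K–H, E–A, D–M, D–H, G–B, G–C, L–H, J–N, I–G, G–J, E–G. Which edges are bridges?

The edges on the cycle L-I-E-G-J-K-H-D-L are not bridges since each lies on that cycle.
But removing G–B disconnects G from B; removing F–G disconnects F from G — these are bridges.

B-G, F-G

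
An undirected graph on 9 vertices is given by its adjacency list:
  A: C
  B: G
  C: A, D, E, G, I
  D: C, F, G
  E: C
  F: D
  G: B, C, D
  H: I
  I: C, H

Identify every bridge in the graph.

A-C, B-G, C-E, C-I, D-F, H-I

The edges on the cycle C-G-D-C are not bridges since each lies on that cycle.
But removing I-C disconnects I from C; removing A-C disconnects A from C; removing B-G disconnects B from G; removing I-H disconnects I from H — these are bridges.
In total 6 edges are bridges.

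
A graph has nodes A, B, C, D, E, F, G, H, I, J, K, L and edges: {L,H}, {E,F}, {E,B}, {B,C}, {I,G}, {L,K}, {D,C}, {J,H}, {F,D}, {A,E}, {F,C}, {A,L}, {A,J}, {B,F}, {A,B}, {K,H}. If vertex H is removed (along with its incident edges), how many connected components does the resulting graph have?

2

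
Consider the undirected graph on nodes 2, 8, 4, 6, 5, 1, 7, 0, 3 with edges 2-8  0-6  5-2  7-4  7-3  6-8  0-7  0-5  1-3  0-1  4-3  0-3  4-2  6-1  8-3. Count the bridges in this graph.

0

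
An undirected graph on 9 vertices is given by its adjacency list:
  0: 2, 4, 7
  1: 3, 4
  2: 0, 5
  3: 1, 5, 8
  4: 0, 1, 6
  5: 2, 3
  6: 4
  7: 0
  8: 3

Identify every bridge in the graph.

The edges on the cycle 5-2-0-4-1-3-5 are not bridges since each lies on that cycle.
But removing 6-4 disconnects 6 from 4; removing 3-8 disconnects 3 from 8; removing 0-7 disconnects 0 from 7 — these are bridges.

0-7, 3-8, 4-6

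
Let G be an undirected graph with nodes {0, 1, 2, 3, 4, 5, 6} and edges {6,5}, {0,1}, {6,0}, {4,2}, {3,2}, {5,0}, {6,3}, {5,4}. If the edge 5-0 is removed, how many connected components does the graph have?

1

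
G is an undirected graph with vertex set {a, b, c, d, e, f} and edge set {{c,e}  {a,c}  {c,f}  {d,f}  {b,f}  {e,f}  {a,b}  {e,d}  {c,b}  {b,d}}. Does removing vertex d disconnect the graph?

No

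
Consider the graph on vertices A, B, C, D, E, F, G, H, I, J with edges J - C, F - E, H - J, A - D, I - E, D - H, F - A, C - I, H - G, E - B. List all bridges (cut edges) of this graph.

The edges on the cycle F-A-D-H-J-C-I-E-F are not bridges since each lies on that cycle.
But removing G - H disconnects G from H; removing B - E disconnects B from E — these are bridges.

B-E, G-H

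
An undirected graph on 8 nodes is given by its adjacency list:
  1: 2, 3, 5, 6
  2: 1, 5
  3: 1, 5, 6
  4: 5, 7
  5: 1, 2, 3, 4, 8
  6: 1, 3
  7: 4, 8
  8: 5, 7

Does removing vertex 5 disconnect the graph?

Yes

Deleting 5 raises the number of components from 1 to 2, so 5 is a cut vertex.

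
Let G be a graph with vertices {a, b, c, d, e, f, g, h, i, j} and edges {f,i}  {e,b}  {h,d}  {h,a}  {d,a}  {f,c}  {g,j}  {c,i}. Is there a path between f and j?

The component containing f is {c, f, i}, and j is not in it.

No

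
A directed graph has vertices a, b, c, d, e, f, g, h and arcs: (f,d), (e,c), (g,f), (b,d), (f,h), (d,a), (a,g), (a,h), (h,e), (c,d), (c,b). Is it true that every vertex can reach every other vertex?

From b we can reach every vertex (a, b, c, d, e, f, g, h), and every vertex can reach b (a, b, c, d, e, f, g, h). So the whole graph is one strongly connected component.

Yes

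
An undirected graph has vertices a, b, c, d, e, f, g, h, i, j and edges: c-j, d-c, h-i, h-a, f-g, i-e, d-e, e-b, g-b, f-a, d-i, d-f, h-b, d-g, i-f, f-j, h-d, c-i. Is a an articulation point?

No

Deleting a leaves 1 component (was 1) (its neighbors f, h remain connected to each other), so a is not a cut vertex.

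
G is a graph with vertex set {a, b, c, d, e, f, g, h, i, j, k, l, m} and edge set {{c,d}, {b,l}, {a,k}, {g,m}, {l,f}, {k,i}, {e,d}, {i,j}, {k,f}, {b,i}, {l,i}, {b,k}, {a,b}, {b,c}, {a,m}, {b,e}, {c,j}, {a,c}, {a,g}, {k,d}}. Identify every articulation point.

a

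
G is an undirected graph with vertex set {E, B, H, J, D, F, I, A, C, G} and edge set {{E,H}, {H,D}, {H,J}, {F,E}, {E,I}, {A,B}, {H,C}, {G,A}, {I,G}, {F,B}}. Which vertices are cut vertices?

Removing E increases the component count from 1 to 2, so E is a cut vertex.
Removing H increases the component count from 1 to 4, so H is a cut vertex.
By contrast removing J leaves 1 component; it is not a cut vertex. No other vertex is a cut vertex either.

E, H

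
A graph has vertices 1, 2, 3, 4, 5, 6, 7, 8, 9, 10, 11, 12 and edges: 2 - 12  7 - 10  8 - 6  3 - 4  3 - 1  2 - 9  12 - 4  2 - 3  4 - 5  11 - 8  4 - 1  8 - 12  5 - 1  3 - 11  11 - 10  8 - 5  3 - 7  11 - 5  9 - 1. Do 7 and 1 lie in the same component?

Yes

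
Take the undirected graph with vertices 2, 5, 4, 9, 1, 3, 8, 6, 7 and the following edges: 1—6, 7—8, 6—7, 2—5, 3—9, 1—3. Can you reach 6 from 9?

Yes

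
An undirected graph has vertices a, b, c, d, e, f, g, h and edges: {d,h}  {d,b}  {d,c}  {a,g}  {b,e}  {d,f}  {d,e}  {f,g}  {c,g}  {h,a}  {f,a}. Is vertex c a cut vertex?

No

Deleting c leaves 1 component (was 1) (its neighbors d, g remain connected to each other), so c is not a cut vertex.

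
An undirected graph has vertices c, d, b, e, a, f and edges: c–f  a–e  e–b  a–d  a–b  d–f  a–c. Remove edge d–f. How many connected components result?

1

d and f are still connected via d-a-c-f, so the component count stays at 1.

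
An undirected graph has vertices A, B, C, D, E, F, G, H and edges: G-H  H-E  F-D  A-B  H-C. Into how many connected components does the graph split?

3

Starting from D we can reach D, F. That is one component of size 2.
Starting from A we can reach A, B. That is one component of size 2.
Starting from C we can reach C, E, G, H. That is one component of size 4.
Total: 3 components.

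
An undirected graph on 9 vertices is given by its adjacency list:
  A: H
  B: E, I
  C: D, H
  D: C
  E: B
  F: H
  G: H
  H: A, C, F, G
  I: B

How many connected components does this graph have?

2

Starting from B we can reach B, E, I. That is one component of size 3.
Starting from A we can reach A, C, D, F, G, H. That is one component of size 6.
Total: 2 components.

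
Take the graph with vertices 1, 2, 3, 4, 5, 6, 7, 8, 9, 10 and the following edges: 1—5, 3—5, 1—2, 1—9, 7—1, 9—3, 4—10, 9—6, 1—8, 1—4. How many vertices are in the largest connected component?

10

Starting from 1 we can reach 1, 2, 3, 4, 5, 6, 7, 8, 9, 10. That is one component of size 10.
The largest has 10 vertices.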